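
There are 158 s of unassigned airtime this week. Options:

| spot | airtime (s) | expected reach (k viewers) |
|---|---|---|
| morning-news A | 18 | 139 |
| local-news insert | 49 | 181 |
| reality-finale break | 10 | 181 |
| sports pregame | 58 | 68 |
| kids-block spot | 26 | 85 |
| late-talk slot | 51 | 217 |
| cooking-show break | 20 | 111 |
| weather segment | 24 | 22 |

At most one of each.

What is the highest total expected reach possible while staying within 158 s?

829

The ratio ordering already packs tightly: morning-news A + local-news insert + reality-finale break + late-talk slot + cooking-show break, 148 s, 829.
Runner-up morning-news A + local-news insert + reality-finale break + kids-block spot + late-talk slot tops out at 803.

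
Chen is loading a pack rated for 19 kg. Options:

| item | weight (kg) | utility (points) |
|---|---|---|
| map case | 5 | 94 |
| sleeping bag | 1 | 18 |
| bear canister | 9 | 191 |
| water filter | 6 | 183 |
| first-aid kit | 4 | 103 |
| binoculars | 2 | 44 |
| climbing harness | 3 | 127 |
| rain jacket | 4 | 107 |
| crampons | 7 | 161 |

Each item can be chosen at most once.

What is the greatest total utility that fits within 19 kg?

564

Best packing: water filter + first-aid kit + binoculars + climbing harness + rain jacket — 19 kg, 564 total.
The closest alternative, sleeping bag + water filter + first-aid kit + climbing harness + rain jacket, reaches only 538.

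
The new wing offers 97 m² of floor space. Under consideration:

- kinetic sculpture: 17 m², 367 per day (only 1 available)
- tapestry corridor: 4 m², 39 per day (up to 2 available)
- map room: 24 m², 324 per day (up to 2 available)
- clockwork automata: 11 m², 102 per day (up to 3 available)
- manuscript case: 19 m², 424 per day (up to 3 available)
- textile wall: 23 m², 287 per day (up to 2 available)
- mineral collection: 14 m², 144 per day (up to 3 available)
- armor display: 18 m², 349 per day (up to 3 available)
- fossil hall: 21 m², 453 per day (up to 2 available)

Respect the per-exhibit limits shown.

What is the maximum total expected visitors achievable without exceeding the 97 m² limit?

The ratio heuristic lands on kinetic sculpture + 3×manuscript case + fossil hall (2092) but leaves 2 m² idle.
Replace manuscript case with fossil hall: the trade gains 29 net, giving 2121 at 97 m².

2121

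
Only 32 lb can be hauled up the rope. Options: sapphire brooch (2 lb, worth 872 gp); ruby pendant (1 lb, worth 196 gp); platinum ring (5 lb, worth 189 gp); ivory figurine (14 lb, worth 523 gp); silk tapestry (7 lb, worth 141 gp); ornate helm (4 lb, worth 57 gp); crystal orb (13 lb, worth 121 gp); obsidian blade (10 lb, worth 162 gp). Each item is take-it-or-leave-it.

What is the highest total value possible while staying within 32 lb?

1942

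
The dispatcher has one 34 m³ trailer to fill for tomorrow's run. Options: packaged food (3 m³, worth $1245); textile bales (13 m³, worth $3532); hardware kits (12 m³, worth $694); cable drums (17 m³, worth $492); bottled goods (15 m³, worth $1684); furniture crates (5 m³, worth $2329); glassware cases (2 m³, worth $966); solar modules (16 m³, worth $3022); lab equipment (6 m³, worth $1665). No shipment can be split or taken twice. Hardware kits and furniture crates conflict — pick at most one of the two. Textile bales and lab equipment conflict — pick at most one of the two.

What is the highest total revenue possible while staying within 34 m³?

Best packing: packaged food + furniture crates + glassware cases + solar modules + lab equipment — 32 m³, 9227 total.
The closest alternative, textile bales + furniture crates + solar modules, reaches only 8883.

9227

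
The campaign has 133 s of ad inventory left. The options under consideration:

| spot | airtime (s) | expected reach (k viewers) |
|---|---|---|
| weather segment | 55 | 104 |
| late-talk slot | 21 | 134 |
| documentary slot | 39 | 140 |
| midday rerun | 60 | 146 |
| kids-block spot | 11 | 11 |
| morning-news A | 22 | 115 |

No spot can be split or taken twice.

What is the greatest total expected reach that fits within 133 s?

431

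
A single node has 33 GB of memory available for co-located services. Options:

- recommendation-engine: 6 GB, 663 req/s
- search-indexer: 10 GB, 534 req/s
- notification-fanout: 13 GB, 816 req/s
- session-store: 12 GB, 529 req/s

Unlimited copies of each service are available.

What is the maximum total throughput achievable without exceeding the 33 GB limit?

5×recommendation-engine uses 30 of the 33 GB and totals 3315.

3315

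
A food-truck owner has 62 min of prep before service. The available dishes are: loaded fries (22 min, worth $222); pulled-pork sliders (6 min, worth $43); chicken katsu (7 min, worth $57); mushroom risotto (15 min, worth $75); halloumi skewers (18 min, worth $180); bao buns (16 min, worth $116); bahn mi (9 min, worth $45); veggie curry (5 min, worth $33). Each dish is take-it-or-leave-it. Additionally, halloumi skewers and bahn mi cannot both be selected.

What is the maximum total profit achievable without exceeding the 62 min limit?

By profit per min: loaded fries 10.09, halloumi skewers 10.00, chicken katsu 8.14 lead.
Filling by ratio: loaded fries + pulled-pork sliders + chicken katsu + halloumi skewers + veggie curry for 535, with 4 min left unused.
Replace chicken katsu and veggie curry with bao buns: the trade gains 26 net, giving 561 at 62 min.

561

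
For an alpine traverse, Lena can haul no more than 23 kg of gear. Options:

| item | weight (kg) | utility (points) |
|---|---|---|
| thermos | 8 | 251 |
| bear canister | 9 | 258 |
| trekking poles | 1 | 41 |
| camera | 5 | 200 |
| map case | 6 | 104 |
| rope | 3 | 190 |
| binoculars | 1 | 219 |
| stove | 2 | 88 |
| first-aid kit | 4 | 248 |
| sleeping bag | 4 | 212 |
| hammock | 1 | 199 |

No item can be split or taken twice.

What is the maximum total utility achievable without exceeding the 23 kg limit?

A density-first pass picks trekking poles + camera + rope + binoculars + stove + first-aid kit + sleeping bag + hammock — 1397 at 21 kg.
Replace trekking poles and camera with thermos: the trade gains 10 net, giving 1407 at 23 kg.
Next best is trekking poles + camera + rope + binoculars + stove + first-aid kit + sleeping bag + hammock at 1397 (21 kg) — short by 10.

1407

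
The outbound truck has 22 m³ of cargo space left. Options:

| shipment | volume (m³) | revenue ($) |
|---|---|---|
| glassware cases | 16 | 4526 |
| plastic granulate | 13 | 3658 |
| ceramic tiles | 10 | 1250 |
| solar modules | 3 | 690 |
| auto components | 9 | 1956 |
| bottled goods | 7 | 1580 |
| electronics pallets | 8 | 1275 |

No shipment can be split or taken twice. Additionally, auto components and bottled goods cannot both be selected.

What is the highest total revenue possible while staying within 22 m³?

The ratio heuristic lands on glassware cases + solar modules (5216) but leaves 3 m³ idle.
Replace glassware cases and solar modules with plastic granulate + auto components: the trade gains 398 net, giving 5614 at 22 m³.
The closest alternative, plastic granulate + bottled goods, reaches only 5238.

5614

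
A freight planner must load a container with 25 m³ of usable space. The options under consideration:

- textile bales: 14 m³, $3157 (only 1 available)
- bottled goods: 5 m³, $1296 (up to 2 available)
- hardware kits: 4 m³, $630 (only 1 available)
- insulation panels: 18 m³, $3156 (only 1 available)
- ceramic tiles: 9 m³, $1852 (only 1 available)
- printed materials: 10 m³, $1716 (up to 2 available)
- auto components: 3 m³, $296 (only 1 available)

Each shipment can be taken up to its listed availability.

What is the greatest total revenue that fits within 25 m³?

By revenue per m³: bottled goods 259.20, textile bales 225.50, ceramic tiles 205.78, insulation panels 175.33 lead.
Taking textile bales + 2×bottled goods: 24 m³ used, 5749 in revenue.
The spare 1 m³ is too small for any remaining shipment, and no exchange beats 5749.

5749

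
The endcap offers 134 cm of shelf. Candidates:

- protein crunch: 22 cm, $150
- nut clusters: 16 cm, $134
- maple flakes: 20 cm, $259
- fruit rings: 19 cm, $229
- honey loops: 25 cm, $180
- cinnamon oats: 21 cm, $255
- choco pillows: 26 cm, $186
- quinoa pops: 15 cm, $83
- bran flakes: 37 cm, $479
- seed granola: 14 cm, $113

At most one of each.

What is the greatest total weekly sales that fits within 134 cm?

1485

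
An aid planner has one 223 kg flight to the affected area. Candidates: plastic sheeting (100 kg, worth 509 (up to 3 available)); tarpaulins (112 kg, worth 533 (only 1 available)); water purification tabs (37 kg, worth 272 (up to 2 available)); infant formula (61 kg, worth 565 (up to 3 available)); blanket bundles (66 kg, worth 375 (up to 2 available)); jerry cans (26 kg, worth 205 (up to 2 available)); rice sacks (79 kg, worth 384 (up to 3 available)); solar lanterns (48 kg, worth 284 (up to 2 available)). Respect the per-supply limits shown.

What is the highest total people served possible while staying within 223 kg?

1967

Ranking by ratio (people served/kg): infant formula 9.26, jerry cans 7.88, water purification tabs 7.35, solar lanterns 5.92.
A density-first pass picks 3×infant formula + jerry cans — 1900 at 209 kg.
The 26 kg tied up in jerry cans is better spent on water purification tabs — total rises to 1967 (220 kg).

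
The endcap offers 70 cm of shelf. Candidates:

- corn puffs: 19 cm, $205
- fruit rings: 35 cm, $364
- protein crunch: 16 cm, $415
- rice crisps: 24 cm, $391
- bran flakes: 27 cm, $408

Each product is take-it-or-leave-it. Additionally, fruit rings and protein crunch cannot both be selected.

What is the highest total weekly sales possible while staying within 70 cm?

Taking protein crunch + rice crisps + bran flakes: 67 cm used, 1214 in weekly sales.
Nothing else feasible within 70 cm beats 1214.

1214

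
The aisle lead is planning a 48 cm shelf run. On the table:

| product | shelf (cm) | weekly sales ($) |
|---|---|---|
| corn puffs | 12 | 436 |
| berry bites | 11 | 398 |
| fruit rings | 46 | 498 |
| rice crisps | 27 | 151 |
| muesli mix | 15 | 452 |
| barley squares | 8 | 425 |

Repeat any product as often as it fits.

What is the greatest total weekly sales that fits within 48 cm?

The ratio ordering already packs tightly: 6×barley squares, 48 cm, 2550.
That's the maximum — no swap from here does better than 2550.

2550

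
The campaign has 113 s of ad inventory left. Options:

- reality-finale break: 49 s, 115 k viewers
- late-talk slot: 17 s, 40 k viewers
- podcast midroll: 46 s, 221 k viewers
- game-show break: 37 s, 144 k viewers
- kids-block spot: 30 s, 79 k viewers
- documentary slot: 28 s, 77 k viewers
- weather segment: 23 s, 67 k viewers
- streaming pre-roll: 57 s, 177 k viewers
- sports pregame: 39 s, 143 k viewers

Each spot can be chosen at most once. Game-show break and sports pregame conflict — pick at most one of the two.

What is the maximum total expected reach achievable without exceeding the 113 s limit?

A density-first pass picks podcast midroll + game-show break + weather segment — 432 at 106 s.
The 23 s tied up in weather segment is better spent on kids-block spot — total rises to 444 (113 s).
No other feasible combination exceeds 444.

444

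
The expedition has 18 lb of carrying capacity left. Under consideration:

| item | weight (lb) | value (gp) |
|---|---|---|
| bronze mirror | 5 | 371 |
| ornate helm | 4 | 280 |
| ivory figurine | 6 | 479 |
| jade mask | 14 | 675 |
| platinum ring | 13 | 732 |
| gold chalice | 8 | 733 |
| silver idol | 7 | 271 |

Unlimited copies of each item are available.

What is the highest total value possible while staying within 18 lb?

1492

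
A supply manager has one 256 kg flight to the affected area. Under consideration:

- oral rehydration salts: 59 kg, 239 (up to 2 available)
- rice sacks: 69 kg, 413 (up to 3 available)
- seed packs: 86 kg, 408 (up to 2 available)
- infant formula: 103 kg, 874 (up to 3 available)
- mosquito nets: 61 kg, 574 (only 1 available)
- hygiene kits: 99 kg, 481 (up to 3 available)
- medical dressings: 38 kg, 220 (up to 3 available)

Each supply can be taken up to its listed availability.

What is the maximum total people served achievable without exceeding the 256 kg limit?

Filling by ratio: rice sacks + infant formula + mosquito nets for 1861, with 23 kg left unused.
The 130 kg tied up in rice sacks and mosquito nets is better spent on infant formula + medical dressings — total rises to 1968 (244 kg).

1968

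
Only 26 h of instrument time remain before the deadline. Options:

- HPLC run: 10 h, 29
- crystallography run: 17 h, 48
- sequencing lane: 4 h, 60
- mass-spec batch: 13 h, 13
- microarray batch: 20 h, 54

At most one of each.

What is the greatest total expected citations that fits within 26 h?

114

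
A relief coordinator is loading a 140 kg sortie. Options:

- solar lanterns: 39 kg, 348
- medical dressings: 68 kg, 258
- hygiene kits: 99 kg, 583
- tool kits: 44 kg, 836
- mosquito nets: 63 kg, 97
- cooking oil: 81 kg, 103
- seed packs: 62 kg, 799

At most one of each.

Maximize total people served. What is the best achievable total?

Ranking by ratio (people served/kg): tool kits 19.00, seed packs 12.89, solar lanterns 8.92.
Tool kits + seed packs uses 106 of the 140 kg and totals 1635.

1635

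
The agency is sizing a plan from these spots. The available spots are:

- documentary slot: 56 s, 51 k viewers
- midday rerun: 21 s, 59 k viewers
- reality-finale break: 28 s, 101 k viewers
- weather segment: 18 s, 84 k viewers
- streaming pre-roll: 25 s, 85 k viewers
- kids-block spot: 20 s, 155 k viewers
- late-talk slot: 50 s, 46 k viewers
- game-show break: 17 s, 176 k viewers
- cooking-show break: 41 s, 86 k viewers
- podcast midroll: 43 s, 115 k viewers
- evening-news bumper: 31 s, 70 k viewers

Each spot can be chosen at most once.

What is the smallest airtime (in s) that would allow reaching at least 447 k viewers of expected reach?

76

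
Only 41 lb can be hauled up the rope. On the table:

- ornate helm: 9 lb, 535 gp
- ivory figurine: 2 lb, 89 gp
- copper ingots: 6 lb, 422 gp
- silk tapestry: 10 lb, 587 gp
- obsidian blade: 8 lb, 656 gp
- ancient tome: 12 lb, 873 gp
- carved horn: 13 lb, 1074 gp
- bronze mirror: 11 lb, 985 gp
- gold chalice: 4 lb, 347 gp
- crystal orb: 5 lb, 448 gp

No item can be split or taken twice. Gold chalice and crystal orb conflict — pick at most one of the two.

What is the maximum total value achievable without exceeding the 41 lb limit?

Taking ancient tome + carved horn + bronze mirror + crystal orb: 41 lb used, 3380 in value.
Next best is copper ingots + obsidian blade + ancient tome + bronze mirror + gold chalice at 3283 (41 lb) — short by 97.

3380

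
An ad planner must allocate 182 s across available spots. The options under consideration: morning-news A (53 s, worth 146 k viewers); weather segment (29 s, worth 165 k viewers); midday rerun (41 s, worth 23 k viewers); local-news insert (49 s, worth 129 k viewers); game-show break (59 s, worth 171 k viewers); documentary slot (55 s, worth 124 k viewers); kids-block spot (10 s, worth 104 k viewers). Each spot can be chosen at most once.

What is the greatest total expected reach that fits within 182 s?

586

Morning-news A + weather segment + game-show break + kids-block spot uses 151 of the 182 s and totals 586.
Next best is weather segment + local-news insert + game-show break + kids-block spot at 569 (147 s) — short by 17.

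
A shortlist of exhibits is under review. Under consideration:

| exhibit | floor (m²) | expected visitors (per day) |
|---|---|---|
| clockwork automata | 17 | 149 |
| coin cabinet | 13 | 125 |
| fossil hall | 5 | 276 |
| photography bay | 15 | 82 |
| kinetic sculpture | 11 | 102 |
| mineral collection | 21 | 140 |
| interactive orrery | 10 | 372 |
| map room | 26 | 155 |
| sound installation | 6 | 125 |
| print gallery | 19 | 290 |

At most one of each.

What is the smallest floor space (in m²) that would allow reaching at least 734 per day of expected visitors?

Need the lightest bundle worth ≥ 734.
Taking fossil hall + interactive orrery + sound installation gives 773 (≥ 734) for 21 m².
Any bundle with less than 21 m² falls short of 734.

21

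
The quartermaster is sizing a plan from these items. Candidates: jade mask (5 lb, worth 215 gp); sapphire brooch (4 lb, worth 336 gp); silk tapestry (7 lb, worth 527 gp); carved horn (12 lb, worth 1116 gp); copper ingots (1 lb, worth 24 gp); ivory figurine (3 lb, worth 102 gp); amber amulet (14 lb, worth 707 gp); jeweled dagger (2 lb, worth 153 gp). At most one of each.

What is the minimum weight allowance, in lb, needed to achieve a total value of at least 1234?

14

Minimise lb subject to total value ≥ 1234.
Taking carved horn + jeweled dagger gives 1269 (≥ 1234) for 14 lb.
No combination under 14 lb hits 1234.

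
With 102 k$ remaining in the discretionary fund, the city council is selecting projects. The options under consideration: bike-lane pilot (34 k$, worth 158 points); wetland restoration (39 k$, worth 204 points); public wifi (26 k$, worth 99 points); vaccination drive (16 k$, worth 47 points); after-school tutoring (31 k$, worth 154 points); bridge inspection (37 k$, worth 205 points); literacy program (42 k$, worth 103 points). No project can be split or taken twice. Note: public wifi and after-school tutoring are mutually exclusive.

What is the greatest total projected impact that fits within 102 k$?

517

Taking the top-ratio projects first gives wetland restoration + public wifi + bridge inspection for 508 (102 k$).
The 65 k$ tied up in wetland restoration and public wifi is better spent on bike-lane pilot + after-school tutoring — total rises to 517 (102 k$).
The closest alternative, wetland restoration + public wifi + bridge inspection, reaches only 508.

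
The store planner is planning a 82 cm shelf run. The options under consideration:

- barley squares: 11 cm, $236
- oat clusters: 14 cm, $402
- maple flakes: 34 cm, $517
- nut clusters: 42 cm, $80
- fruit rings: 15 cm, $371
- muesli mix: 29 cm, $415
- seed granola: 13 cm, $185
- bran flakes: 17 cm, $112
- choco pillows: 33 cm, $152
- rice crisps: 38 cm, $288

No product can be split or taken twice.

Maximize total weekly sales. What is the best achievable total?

1609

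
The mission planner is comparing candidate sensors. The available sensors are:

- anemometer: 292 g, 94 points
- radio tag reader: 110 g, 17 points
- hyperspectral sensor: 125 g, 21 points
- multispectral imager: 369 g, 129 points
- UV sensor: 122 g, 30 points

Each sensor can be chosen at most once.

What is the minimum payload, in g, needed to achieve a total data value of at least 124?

369

Look for the lowest-payload combination reaching 124.
multispectral imager reaches 129 using 369 g.
Below 369 g the best achievable stays under 124.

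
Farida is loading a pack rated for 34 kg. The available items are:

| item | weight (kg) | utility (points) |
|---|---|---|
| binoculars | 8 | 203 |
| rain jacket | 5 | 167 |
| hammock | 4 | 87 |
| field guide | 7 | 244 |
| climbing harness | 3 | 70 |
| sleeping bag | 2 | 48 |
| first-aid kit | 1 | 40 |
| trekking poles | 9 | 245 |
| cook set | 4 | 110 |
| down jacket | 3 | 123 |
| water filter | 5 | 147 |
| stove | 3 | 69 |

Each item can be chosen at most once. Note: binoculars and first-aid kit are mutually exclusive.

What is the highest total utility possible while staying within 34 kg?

Best packing: rain jacket + field guide + first-aid kit + trekking poles + cook set + down jacket + water filter — 34 kg, 1076 total.

1076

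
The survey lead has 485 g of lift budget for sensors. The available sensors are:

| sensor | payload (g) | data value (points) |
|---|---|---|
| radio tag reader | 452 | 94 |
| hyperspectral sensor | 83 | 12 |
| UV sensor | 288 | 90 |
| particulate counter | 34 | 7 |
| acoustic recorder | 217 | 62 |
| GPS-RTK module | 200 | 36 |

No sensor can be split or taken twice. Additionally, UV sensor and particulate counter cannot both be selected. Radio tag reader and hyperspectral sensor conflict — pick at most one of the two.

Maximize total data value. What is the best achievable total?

Best packing: particulate counter + acoustic recorder + GPS-RTK module — 451 g, 105 total.
Every other selection either busts 485 g or breaks a pairing rule or fails to beat 105.

105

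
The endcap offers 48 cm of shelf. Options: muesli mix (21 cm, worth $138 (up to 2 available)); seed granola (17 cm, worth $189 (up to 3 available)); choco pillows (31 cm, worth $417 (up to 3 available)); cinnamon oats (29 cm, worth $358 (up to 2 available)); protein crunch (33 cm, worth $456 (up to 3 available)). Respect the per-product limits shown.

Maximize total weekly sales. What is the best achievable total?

606

By weekly sales per cm: protein crunch 13.82, choco pillows 13.45, cinnamon oats 12.34, seed granola 11.12 lead.
Taking the top-ratio products first gives protein crunch for 456 (33 cm).
Dropping protein crunch frees 33 cm; slotting in seed granola + choco pillows (48 cm) lifts the total to 606 at 48 cm.
Every other selection either busts 48 cm or exceeds an availability limit or fails to beat 606.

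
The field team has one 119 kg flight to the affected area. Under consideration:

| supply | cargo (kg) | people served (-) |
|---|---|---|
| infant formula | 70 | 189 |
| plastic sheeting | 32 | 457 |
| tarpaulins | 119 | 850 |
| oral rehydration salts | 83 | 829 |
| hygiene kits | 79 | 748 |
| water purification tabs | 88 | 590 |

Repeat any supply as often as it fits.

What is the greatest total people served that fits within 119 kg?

By people served per kg: plastic sheeting 14.28, oral rehydration salts 9.99, hygiene kits 9.47 lead.
3×plastic sheeting uses 96 of the 119 kg and totals 1371.
No other feasible combination exceeds 1371.

1371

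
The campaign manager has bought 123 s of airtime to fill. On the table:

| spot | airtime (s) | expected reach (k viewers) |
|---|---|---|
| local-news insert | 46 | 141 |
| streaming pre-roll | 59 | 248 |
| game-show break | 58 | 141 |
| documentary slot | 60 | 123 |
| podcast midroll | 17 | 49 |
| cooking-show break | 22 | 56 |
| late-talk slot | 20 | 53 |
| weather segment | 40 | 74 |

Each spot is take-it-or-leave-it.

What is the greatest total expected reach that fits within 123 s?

438

Taking local-news insert + streaming pre-roll + podcast midroll: 122 s used, 438 in expected reach.
Runner-up streaming pre-roll + podcast midroll + cooking-show break + late-talk slot tops out at 406.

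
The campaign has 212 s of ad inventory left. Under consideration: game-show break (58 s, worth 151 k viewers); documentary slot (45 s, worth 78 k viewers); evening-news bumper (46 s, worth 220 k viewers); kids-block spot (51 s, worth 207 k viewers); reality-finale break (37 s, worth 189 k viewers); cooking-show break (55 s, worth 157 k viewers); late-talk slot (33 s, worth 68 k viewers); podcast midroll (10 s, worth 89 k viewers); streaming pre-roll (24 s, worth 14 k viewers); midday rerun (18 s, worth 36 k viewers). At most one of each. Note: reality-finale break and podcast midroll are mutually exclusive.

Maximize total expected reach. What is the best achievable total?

809

Evening-news bumper + kids-block spot + reality-finale break + cooking-show break + midday rerun uses 207 of the 212 s and totals 809.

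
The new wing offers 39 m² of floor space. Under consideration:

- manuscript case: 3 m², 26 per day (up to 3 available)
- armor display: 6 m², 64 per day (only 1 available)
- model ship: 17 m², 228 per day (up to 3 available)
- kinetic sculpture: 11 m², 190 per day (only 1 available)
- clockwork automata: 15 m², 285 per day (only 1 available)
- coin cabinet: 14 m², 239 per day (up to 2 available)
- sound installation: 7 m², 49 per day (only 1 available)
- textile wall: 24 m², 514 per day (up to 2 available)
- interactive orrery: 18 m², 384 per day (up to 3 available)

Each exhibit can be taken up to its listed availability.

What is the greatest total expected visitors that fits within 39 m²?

799

Ranking by ratio (expected visitors/m²): textile wall 21.42, interactive orrery 21.33, clockwork automata 19.00.
Best packing: clockwork automata + textile wall — 39 m², 799 total.
Every other selection either busts 39 m² or exceeds an availability limit or fails to beat 799.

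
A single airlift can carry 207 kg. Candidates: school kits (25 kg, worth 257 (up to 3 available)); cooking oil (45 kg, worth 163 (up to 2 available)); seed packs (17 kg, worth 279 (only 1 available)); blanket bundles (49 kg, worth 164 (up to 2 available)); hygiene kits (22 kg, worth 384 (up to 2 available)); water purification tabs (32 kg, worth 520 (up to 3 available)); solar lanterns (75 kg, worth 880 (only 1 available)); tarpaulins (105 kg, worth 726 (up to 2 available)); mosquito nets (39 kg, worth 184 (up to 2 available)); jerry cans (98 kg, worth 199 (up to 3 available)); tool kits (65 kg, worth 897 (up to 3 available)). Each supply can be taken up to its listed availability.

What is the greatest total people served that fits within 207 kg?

Greedy by ratio would take 2×school kits + seed packs + 2×hygiene kits + 3×water purification tabs: 207 kg used, total 3121.
Dropping 2×school kits and seed packs frees 67 kg; slotting in tool kits (65 kg) lifts the total to 3225 at 205 kg.
No other feasible combination exceeds 3225.

3225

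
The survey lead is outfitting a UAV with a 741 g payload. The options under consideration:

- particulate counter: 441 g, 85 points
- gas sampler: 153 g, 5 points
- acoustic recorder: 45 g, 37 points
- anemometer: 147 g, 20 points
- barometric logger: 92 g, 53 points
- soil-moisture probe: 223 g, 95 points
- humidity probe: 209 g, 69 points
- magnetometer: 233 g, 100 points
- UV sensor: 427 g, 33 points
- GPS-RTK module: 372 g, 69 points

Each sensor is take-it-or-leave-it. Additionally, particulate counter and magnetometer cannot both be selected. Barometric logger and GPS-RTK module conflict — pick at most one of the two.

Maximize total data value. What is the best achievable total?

305

Best packing: acoustic recorder + anemometer + barometric logger + soil-moisture probe + magnetometer — 740 g, 305 total.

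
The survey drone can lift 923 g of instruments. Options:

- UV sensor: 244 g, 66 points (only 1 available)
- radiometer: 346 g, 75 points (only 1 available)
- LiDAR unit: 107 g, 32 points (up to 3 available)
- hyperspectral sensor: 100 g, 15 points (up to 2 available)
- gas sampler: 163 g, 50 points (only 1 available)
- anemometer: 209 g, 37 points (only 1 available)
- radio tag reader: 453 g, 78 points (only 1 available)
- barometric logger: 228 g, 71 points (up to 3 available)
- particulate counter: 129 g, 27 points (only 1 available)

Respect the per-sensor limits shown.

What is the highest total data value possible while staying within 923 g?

Taking the top-ratio sensors first gives gas sampler + 3×barometric logger for 263 (847 g).
The 163 g tied up in gas sampler is better spent on 2×LiDAR unit — total rises to 277 (898 g).
Every other selection either busts 923 g or exceeds an availability limit or fails to beat 277.

277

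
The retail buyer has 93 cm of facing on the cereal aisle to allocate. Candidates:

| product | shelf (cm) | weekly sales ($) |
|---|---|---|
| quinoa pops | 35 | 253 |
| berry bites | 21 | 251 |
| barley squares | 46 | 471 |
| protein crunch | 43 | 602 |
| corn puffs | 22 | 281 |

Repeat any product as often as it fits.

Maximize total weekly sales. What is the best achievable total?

1204

2×protein crunch uses 86 of the 93 cm and totals 1204.
No other feasible combination exceeds 1204.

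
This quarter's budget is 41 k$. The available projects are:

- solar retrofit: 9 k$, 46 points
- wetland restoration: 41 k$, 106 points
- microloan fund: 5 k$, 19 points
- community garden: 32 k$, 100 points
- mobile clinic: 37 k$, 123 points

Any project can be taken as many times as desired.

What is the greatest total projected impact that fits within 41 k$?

203

Best packing: 4×solar retrofit + microloan fund — 41 k$, 203 total.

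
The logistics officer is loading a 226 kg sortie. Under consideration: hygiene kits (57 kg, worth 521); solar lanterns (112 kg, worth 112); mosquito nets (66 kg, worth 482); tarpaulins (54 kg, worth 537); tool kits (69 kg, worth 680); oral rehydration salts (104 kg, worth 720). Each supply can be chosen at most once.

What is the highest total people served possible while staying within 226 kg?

Taking the top-ratio supplies first gives hygiene kits + tarpaulins + tool kits for 1738 (180 kg).
Replace tool kits with oral rehydration salts: the trade gains 40 net, giving 1778 at 215 kg.
That's the maximum — no swap from here does better than 1778.

1778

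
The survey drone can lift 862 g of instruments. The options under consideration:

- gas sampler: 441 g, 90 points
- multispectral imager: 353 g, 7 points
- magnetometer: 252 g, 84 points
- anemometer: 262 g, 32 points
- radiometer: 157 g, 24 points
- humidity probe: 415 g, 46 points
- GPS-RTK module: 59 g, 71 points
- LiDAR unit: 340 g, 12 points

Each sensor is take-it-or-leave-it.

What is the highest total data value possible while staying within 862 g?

Ranking by ratio (data value/g): GPS-RTK module 1.20, magnetometer 0.33, gas sampler 0.20, radiometer 0.15.
Taking gas sampler + magnetometer + GPS-RTK module: 752 g used, 245 in data value.
Runner-up magnetometer + anemometer + radiometer + GPS-RTK module tops out at 211.

245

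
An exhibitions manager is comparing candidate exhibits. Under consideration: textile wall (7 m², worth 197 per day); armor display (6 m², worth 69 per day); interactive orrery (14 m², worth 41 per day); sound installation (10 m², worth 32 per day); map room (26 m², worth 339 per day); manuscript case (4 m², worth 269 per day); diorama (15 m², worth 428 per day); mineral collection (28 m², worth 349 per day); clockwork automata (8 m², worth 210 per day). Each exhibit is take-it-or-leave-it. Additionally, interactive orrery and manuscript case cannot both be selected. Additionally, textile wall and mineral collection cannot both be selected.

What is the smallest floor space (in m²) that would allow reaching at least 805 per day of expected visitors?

26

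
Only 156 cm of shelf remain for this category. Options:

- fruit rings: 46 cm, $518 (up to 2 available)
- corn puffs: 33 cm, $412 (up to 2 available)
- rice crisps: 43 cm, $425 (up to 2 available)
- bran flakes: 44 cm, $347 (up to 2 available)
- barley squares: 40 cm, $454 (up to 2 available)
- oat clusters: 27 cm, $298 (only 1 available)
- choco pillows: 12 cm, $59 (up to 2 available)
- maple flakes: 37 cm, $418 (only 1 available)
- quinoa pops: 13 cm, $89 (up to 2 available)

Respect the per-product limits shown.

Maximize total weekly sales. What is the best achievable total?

Taking the top-ratio products first gives 2×corn puffs + 2×barley squares for 1732 (146 cm).
Replace corn puffs and barley squares with fruit rings + maple flakes: the trade gains 70 net, giving 1802 at 156 cm.
That's the maximum — no swap from here does better than 1802.

1802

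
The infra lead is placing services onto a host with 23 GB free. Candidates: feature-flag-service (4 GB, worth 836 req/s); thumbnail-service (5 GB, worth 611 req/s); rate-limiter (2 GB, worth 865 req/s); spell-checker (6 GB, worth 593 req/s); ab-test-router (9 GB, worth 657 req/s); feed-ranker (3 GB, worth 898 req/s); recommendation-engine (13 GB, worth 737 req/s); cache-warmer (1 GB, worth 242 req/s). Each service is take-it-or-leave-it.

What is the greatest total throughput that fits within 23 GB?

Taking feature-flag-service + thumbnail-service + rate-limiter + spell-checker + feed-ranker + cache-warmer: 21 GB used, 4045 in throughput.
An exhaustive check of the 256 subsets confirms 4045.

4045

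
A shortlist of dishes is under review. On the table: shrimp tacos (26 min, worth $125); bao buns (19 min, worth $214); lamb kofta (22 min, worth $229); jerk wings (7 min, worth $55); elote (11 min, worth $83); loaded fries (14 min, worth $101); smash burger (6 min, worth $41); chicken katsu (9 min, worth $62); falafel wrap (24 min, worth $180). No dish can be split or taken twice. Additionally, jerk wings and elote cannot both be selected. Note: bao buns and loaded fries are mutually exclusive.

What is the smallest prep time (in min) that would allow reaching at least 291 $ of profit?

30

Need the lightest bundle worth ≥ 291.
bao buns + elote: 297 profit at 30 min.
No combination under 30 min hits 291.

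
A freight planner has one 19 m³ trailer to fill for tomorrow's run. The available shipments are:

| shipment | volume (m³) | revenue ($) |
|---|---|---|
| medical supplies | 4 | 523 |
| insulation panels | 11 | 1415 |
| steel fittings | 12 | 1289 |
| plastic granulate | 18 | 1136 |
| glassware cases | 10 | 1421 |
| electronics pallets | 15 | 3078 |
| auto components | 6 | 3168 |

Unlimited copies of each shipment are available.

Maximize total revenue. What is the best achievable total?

9504

By revenue per m³: auto components 528.00, electronics pallets 205.20, glassware cases 142.10, medical supplies 130.75 lead.
Taking 3×auto components: 18 m³ used, 9504 in revenue.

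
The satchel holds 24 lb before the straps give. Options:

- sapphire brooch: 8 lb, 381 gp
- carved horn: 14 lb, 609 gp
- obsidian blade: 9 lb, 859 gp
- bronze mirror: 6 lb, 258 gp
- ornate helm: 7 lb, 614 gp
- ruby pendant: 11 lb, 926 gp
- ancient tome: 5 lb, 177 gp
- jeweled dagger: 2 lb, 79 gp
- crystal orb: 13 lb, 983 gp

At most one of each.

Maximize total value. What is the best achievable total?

1921

By value per lb: obsidian blade 95.44, ornate helm 87.71, ruby pendant 84.18, crystal orb 75.62 lead.
Taking the top-ratio items first gives sapphire brooch + obsidian blade + ornate helm for 1854 (24 lb).
Replace sapphire brooch and ornate helm with jeweled dagger + crystal orb: the trade gains 67 net, giving 1921 at 24 lb.
No other feasible combination exceeds 1921.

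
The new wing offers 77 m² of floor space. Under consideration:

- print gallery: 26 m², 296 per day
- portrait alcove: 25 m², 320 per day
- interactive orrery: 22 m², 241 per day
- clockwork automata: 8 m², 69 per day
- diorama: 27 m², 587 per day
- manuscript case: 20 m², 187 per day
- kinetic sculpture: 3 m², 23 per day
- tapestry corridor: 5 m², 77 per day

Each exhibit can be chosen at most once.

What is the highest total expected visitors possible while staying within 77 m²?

1171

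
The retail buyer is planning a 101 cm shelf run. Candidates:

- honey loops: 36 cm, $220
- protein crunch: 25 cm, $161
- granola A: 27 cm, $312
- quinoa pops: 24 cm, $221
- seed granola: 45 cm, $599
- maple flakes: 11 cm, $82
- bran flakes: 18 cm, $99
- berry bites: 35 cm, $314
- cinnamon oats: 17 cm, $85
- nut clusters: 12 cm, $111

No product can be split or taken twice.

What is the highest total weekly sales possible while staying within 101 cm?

By weekly sales per cm: seed granola 13.31, granola A 11.56, nut clusters 9.25 lead.
Greedy by ratio would take granola A + seed granola + maple flakes + nut clusters: 95 cm used, total 1104.
Dropping maple flakes and nut clusters frees 23 cm; slotting in quinoa pops (24 cm) lifts the total to 1132 at 96 cm.
No other feasible combination exceeds 1132.

1132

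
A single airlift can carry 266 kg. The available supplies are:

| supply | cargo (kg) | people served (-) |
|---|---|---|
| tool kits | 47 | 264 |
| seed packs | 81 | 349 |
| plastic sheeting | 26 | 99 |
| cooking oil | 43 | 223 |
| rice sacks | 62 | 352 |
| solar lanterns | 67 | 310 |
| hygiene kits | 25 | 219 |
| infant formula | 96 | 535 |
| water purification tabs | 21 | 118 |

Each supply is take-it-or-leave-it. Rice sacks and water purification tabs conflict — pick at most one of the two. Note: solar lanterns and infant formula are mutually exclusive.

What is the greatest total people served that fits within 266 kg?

1469

Tool kits + plastic sheeting + rice sacks + hygiene kits + infant formula uses 256 of the 266 kg and totals 1469.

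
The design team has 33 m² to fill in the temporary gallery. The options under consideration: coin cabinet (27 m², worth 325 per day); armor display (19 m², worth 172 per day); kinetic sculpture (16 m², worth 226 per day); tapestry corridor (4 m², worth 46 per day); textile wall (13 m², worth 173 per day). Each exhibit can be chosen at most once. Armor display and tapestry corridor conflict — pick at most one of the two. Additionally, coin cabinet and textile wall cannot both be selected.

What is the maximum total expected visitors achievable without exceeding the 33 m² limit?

Best packing: kinetic sculpture + tapestry corridor + textile wall — 33 m², 445 total.
An exhaustive check of the 32 subsets confirms 445.

445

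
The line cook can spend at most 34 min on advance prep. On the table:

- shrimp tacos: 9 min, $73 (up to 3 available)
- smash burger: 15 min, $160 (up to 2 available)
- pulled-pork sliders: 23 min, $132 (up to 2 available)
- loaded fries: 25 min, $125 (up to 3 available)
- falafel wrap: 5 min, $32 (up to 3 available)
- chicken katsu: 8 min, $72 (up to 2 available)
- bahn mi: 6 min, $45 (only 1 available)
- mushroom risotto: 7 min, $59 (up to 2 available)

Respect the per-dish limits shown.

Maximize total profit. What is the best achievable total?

320

Density check — smash burger 10.67, chicken katsu 9.00, mushroom risotto 8.43, shrimp tacos 8.11 are the best per min.
Best packing: 2×smash burger — 30 min, 320 total.
No other feasible combination exceeds 320.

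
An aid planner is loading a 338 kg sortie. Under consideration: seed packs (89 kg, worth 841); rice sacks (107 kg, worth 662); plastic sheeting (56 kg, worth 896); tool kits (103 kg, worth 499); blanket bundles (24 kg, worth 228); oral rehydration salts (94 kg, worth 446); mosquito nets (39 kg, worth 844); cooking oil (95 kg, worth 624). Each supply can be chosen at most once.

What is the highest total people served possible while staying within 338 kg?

3471

By people served per kg: mosquito nets 21.64, plastic sheeting 16.00, blanket bundles 9.50 lead.
Taking the top-ratio supplies first gives seed packs + plastic sheeting + blanket bundles + mosquito nets + cooking oil for 3433 (303 kg).
The 95 kg tied up in cooking oil is better spent on rice sacks — total rises to 3471 (315 kg).
That's the maximum — no swap from here does better than 3471.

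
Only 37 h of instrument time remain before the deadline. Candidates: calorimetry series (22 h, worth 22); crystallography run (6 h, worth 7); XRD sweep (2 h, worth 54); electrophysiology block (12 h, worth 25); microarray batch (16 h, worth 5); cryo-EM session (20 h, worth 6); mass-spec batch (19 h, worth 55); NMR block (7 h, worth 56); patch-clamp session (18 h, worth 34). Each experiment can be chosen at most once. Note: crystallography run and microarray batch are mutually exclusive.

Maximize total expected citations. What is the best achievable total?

Density check — XRD sweep 27.00, NMR block 8.00, mass-spec batch 2.89, electrophysiology block 2.08 are the best per h.
Best packing: crystallography run + XRD sweep + mass-spec batch + NMR block — 34 h, 172 total.
Runner-up XRD sweep + mass-spec batch + NMR block tops out at 165.

172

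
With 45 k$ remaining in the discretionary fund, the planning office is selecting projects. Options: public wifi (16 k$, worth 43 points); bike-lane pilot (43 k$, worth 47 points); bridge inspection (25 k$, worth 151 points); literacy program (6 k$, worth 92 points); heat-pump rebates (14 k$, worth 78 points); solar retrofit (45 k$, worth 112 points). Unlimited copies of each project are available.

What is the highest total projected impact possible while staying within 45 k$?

644

Density check — literacy program 15.33, bridge inspection 6.04, heat-pump rebates 5.57, public wifi 2.69 are the best per k$.
Taking 7×literacy program: 42 k$ used, 644 in projected impact.
Nothing else within 45 k$ beats 644.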